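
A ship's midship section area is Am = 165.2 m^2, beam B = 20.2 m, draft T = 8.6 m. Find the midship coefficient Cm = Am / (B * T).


Formula: Cm = Am / (B * T)
Step 1 — B * T = 20.2 * 8.6 = 173.72 m^2
Step 2 — Cm = 165.2 / 173.72 ≈ 0.95096 (5 s.f.)

0.95096


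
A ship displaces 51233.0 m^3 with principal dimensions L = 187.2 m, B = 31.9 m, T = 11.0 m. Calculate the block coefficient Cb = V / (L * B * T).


Formula: Cb = V / (L * B * T)
Step 1 — L * B * T = 187.2 * 31.9 * 11.0 = 65688.48 m^3
Step 2 — Cb = 51233.0 / 65688.48 ≈ 0.77994 (5 s.f.)

0.77994


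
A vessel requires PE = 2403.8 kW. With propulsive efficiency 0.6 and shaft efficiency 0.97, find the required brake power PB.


Formula: PB = PE / (eta_D * eta_S)
Step 1 — combined efficiency = eta_D * eta_S = 0.6 * 0.97 = 0.582
Step 2 — PB = 2403.8 / 0.582 ≈ 4130.2 kW (5 s.f.)

4130.2 kW


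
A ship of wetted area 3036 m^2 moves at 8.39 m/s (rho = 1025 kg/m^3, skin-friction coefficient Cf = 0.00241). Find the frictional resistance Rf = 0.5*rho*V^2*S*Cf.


Formula: Rf = 0.5 * rho * V^2 * S * Cf
Step 1 — V^2 = 8.39^2 = 70.3921
Step 2 — 0.5 * rho * V^2 = 0.5 * 1025 * 70.3921 = 36075.95125
Step 3 — Rf = 36075.95125 * 3036 * 0.00241 ≈ 263960 N (5 s.f.)

263960 N


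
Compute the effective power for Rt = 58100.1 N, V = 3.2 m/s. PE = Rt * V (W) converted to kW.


Formula: PE = Rt * V / 1000 (kW)
Step 1 — PE (W) = 58100.1 * 3.2 = 185920.32 W
Step 2 — PE (kW) = 185920.32 / 1000 ≈ 185.92 kW (5 s.f.)

185.92 kW


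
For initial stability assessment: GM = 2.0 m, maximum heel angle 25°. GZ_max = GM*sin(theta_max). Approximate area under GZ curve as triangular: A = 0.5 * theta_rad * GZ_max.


Formula: GZ_max = GM * sin(theta); Area = 0.5 * theta_rad * GZ_max
Step 1 — GZ_max = 2.0 * sin(25°) = 2.0 * 0.422618 = 0.845236 m
Step 2 — theta_rad = 25 * pi/180 = 0.436332 rad
Step 3 — Area = 0.5 * 0.436332 * 0.845236 ≈ 0.18440 m·rad (5 s.f.)

0.18440 m·rad


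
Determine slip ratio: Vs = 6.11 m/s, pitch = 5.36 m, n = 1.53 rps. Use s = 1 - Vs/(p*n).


Formula: s = 1 - Vs / (p * n)
Step 1 — p * n = 5.36 * 1.53 = 8.2008
Step 2 — Vs / (p*n) = 6.11 / 8.2008 = 0.745049 (6 d.p.)
Step 3 — s = 1 - 0.745049 = 0.254951

0.254951


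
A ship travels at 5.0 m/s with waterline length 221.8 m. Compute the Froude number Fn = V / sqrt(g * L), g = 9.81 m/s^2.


Formula: Fn = V / sqrt(g * L)
Step 1 — g * L = 9.81 * 221.8 = 2175.858
Step 2 — sqrt(g * L) = sqrt(2175.858) = 46.646093
Step 3 — Fn = 5.0 / 46.646093 ≈ 0.10719 (5 s.f.)

0.10719


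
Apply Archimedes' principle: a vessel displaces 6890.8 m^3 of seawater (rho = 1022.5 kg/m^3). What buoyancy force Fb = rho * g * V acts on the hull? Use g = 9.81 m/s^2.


Formula: Fb = rho * g * V
Substituting: Fb = 1022.5 * 9.81 * 6890.8
Intermediate: 1022.5 * 9.81 = 10030.725
Result: Fb = 10030.725 * 6890.8 ≈ 69120000 N (5 s.f.)

69120000 N


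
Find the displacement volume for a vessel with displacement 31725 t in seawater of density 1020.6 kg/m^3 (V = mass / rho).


Formula: V = mass / rho
Step 1 — convert tonnes to kg: 31725 t * 1000 = 31725000 kg
Step 2 — V = 31725000 / 1020.6 ≈ 31085 m^3 (5 s.f.)

31085 m^3


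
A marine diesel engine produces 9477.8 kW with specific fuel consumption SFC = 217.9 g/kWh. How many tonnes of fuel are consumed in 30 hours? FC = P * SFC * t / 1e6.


Formula: FC (tonnes) = P * SFC * t / 1,000,000
Step 1 — P * SFC * t = 9477.8 * 217.9 * 30 = 61956378.6 g
Step 2 — FC (tonnes) = 61956378.6 / 1,000,000 ≈ 61.956 tonnes (5 s.f.)

61.956 tonnes


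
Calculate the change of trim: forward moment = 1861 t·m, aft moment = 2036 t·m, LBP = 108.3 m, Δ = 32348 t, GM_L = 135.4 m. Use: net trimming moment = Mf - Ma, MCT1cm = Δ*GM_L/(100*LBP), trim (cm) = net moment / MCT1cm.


Formula: net trimming moment = Mf - Ma; MCT1cm = Δ*GM_L/(100*LBP); trim = net moment / MCT1cm
Step 1 — net trimming moment = 1861 - 2036 = -175 t·m
Step 2 — MCT1cm = 32348 * 135.4 / (100 * 108.3) = 404.4247 t·m/cm
Step 3 — trim = -175 / 404.4247 ≈ -0.43271 cm (5 s.f.)

-0.43271 cm


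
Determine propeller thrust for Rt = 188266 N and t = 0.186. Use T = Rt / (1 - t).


Formula: T = Rt / (1 - t)
Step 1 — (1 - t) = 1 - 0.186 = 0.814
Step 2 — T = 188266 / 0.814 ≈ 231290 N (5 s.f.)

231290 N


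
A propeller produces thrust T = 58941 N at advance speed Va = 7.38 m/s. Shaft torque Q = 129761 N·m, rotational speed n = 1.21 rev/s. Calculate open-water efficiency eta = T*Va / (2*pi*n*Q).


Formula: eta = T * Va / (2 * pi * n * Q)
Step 1 — numerator = T * Va = 58941 * 7.38 = 434984.58
Step 2 — 2 * pi * n = 2 * pi * 1.21 = 7.602654
Step 3 — denominator = 7.602654 * 129761 = 986527.99
Step 4 — eta = 434984.58 / 986527.99 ≈ 0.44092 (5 s.f.)

0.44092


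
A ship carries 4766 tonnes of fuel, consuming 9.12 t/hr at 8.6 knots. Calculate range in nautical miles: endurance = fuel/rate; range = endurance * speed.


Formula: endurance = fuel / rate; range = endurance * speed
Step 1 — endurance = 4766 / 9.12 = 522.5877 hours
Step 2 — range = 522.5877 * 8.6 ≈ 4494.3 nautical miles (5 s.f.)

4494.3 NM


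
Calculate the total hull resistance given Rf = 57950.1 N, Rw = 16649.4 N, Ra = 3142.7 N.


Formula: Rt = Rf + Rw + Ra
Substituting: Rt = 57950.1 + 16649.4 + 3142.7
Result: Rt = 77742.2 N

77742.2 N


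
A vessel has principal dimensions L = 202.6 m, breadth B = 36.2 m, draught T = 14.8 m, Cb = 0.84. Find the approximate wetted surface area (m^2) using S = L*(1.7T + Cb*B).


Formula: S = 1.7*L*T + V/T with V = Cb*L*B*T, i.e. S = L * (1.7*T + Cb*B)
Step 1 — 1.7*T = 1.7 * 14.8 = 25.16 m
Step 2 — Cb*B = 0.84 * 36.2 = 30.408 m
Step 3 — 1.7*T + Cb*B = 25.16 + 30.408 = 55.568 m
Step 4 — S = 202.6 * 55.568 ≈ 11258 m^2 (5 s.f.)

11258 m^2


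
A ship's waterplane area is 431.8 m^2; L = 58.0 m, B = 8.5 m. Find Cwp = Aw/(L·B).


Formula: Cwp = Aw / (L * B)
Step 1 — L * B = 58.0 * 8.5 = 493.0 m^2
Step 2 — Cwp = 431.8 / 493.0 ≈ 0.87586 (5 s.f.)

0.87586


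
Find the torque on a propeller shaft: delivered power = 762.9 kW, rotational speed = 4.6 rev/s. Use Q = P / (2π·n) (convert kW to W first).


Formula: Q = P_W / (2 * pi * n)
Step 1 — P_W = 762.9 kW * 1000 = 762900.0 W
Step 2 — 2 * pi * n = 2 * pi * 4.6 = 28.902652
Step 3 — Q = 762900.0 / 28.902652 ≈ 26396 N·m (5 s.f.)

26396 N·m


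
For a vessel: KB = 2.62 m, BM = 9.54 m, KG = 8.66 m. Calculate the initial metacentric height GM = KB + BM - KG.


Formula: GM = KB + BM - KG
Step 1 — KM = KB + BM = 2.62 + 9.54 = 12.16 m
Step 2 — GM = KM - KG = 12.16 - 8.66 = 3.5 m

3.5 m


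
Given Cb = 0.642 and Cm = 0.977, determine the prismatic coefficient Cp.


Formula: Cp = Cb / Cm
Substituting: Cp = 0.642 / 0.977
Result: Cp ≈ 0.65711 (5 s.f.)

0.65711


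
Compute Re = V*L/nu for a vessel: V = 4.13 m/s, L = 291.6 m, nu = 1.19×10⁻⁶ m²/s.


Formula: Re = V * L / nu
Step 1 — V * L = 4.13 * 291.6 = 1204.308 m^2/s
Step 2 — Re = 1204.308 / 1.19e-6 = 1.01e+09

1.01e+09


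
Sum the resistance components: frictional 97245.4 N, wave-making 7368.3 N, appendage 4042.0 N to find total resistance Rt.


Formula: Rt = Rf + Rw + Ra
Substituting: Rt = 97245.4 + 7368.3 + 4042.0
Result: Rt = 108655.7 N

108655.7 N


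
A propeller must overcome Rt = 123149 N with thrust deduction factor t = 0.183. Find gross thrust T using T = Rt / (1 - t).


Formula: T = Rt / (1 - t)
Step 1 — (1 - t) = 1 - 0.183 = 0.817
Step 2 — T = 123149 / 0.817 ≈ 150730 N (5 s.f.)

150730 N


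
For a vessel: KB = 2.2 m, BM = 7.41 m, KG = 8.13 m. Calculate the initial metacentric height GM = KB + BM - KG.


Formula: GM = KB + BM - KG
Step 1 — KM = KB + BM = 2.2 + 7.41 = 9.61 m
Step 2 — GM = KM - KG = 9.61 - 8.13 = 1.48 m

1.48 m


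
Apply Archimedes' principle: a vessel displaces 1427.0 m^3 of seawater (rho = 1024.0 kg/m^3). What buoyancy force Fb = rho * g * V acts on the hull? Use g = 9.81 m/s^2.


Formula: Fb = rho * g * V
Substituting: Fb = 1024.0 * 9.81 * 1427.0
Intermediate: 1024.0 * 9.81 = 10045.44
Result: Fb = 10045.44 * 1427.0 ≈ 14335000 N (5 s.f.)

14335000 N


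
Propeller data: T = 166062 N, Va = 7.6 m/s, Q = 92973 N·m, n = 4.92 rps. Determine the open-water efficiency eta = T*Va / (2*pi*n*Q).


Formula: eta = T * Va / (2 * pi * n * Q)
Step 1 — numerator = T * Va = 166062 * 7.6 = 1262071.2
Step 2 — 2 * pi * n = 2 * pi * 4.92 = 30.913272
Step 3 — denominator = 30.913272 * 92973 = 2874099.64
Step 4 — eta = 1262071.2 / 2874099.64 ≈ 0.43912 (5 s.f.)

0.43912


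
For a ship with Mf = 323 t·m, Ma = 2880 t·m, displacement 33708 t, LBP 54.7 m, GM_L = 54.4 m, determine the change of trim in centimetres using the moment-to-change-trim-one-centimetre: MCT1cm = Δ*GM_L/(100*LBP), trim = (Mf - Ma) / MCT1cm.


Formula: net trimming moment = Mf - Ma; MCT1cm = Δ*GM_L/(100*LBP); trim = net moment / MCT1cm
Step 1 — net trimming moment = 323 - 2880 = -2557 t·m
Step 2 — MCT1cm = 33708 * 54.4 / (100 * 54.7) = 335.2313 t·m/cm
Step 3 — trim = -2557 / 335.2313 ≈ -7.6276 cm (5 s.f.)

-7.6276 cm


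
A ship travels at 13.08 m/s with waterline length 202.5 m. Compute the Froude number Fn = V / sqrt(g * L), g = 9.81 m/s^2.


Formula: Fn = V / sqrt(g * L)
Step 1 — g * L = 9.81 * 202.5 = 1986.525
Step 2 — sqrt(g * L) = sqrt(1986.525) = 44.57045
Step 3 — Fn = 13.08 / 44.57045 ≈ 0.29347 (5 s.f.)

0.29347


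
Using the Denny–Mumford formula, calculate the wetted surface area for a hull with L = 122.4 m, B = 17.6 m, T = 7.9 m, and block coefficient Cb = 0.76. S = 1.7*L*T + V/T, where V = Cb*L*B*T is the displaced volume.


Formula: S = 1.7*L*T + V/T with V = Cb*L*B*T, i.e. S = L * (1.7*T + Cb*B)
Step 1 — 1.7*T = 1.7 * 7.9 = 13.43 m
Step 2 — Cb*B = 0.76 * 17.6 = 13.376 m
Step 3 — 1.7*T + Cb*B = 13.43 + 13.376 = 26.806 m
Step 4 — S = 122.4 * 26.806 ≈ 3281.1 m^2 (5 s.f.)

3281.1 m^2


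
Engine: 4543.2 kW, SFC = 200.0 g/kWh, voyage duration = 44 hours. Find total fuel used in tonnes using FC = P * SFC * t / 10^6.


Formula: FC (tonnes) = P * SFC * t / 1,000,000
Step 1 — P * SFC * t = 4543.2 * 200.0 * 44 = 39980160.0 g
Step 2 — FC (tonnes) = 39980160.0 / 1,000,000 ≈ 39.980 tonnes (5 s.f.)

39.980 tonnes


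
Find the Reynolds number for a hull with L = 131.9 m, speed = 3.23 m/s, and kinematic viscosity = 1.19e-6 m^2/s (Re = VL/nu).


Formula: Re = V * L / nu
Step 1 — V * L = 3.23 * 131.9 = 426.037 m^2/s
Step 2 — Re = 426.037 / 1.19e-6 = 3.58e+08

3.58e+08


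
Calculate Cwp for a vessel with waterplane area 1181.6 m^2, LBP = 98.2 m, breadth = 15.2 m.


Formula: Cwp = Aw / (L * B)
Step 1 — L * B = 98.2 * 15.2 = 1492.64 m^2
Step 2 — Cwp = 1181.6 / 1492.64 ≈ 0.79162 (5 s.f.)

0.79162


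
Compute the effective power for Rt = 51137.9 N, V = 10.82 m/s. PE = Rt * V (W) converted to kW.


Formula: PE = Rt * V / 1000 (kW)
Step 1 — PE (W) = 51137.9 * 10.82 = 553312.078 W
Step 2 — PE (kW) = 553312.078 / 1000 ≈ 553.31 kW (5 s.f.)

553.31 kW


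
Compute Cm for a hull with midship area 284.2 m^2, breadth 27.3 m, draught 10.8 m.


Formula: Cm = Am / (B * T)
Step 1 — B * T = 27.3 * 10.8 = 294.84 m^2
Step 2 — Cm = 284.2 / 294.84 ≈ 0.96391 (5 s.f.)

0.96391


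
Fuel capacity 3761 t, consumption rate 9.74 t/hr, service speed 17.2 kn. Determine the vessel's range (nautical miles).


Formula: endurance = fuel / rate; range = endurance * speed
Step 1 — endurance = 3761 / 9.74 = 386.1396 hours
Step 2 — range = 386.1396 * 17.2 ≈ 6641.6 nautical miles (5 s.f.)

6641.6 NM


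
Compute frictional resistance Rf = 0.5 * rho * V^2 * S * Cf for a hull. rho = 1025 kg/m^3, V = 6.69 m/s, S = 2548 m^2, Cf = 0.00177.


Formula: Rf = 0.5 * rho * V^2 * S * Cf
Step 1 — V^2 = 6.69^2 = 44.7561
Step 2 — 0.5 * rho * V^2 = 0.5 * 1025 * 44.7561 = 22937.50125
Step 3 — Rf = 22937.50125 * 2548 * 0.00177 ≈ 103450 N (5 s.f.)

103450 N


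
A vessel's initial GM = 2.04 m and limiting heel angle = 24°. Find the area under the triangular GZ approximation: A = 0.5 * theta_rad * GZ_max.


Formula: GZ_max = GM * sin(theta); Area = 0.5 * theta_rad * GZ_max
Step 1 — GZ_max = 2.04 * sin(24°) = 2.04 * 0.406737 = 0.829743 m
Step 2 — theta_rad = 24 * pi/180 = 0.418879 rad
Step 3 — Area = 0.5 * 0.418879 * 0.829743 ≈ 0.17378 m·rad (5 s.f.)

0.17378 m·rad


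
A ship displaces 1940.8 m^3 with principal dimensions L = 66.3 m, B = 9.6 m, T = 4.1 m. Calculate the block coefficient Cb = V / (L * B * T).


Formula: Cb = V / (L * B * T)
Step 1 — L * B * T = 66.3 * 9.6 * 4.1 = 2609.568 m^3
Step 2 — Cb = 1940.8 / 2609.568 ≈ 0.74372 (5 s.f.)

0.74372


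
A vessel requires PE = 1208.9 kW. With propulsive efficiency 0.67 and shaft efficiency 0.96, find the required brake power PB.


Formula: PB = PE / (eta_D * eta_S)
Step 1 — combined efficiency = eta_D * eta_S = 0.67 * 0.96 = 0.6432
Step 2 — PB = 1208.9 / 0.6432 ≈ 1879.5 kW (5 s.f.)

1879.5 kW


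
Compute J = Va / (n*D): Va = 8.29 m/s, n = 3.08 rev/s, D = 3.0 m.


Formula: J = Va / (n * D)
Step 1 — n * D = 3.08 * 3.0 = 9.24
Step 2 — J = 8.29 / 9.24 ≈ 0.89719 (5 s.f.)

0.89719


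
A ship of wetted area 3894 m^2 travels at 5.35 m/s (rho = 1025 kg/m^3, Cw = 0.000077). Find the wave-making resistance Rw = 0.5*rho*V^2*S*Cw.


Formula: Rw = 0.5 * rho * V^2 * S * Cw
Step 1 — V^2 = 5.35^2 = 28.6225
Step 2 — 0.5 * rho * V^2 = 0.5 * 1025 * 28.6225 = 14669.03125
Step 3 — Rw = 14669.03125 * 3894 * 0.000077 ≈ 4398.3 N (5 s.f.)

4398.3 N


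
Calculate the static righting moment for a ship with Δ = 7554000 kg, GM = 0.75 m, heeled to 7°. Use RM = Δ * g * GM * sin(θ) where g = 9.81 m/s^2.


Formula: GZ = GM * sin(theta); RM = disp * g * GZ
Step 1 — GZ = 0.75 * sin(7°) = 0.75 * 0.121869 = 0.091402 m
Step 2 — RM = 7554000 * 9.81 * 0.091402 ≈ 6773300 N·m (5 s.f.)

6773300 N·m


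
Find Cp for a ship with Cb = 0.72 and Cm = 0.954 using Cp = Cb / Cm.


Formula: Cp = Cb / Cm
Substituting: Cp = 0.72 / 0.954
Result: Cp ≈ 0.75472 (5 s.f.)

0.75472


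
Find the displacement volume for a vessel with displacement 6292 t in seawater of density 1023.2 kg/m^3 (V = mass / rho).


Formula: V = mass / rho
Step 1 — convert tonnes to kg: 6292 t * 1000 = 6292000 kg
Step 2 — V = 6292000 / 1023.2 ≈ 6149.3 m^3 (5 s.f.)

6149.3 m^3


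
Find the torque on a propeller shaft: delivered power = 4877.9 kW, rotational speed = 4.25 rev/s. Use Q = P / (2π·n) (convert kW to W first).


Formula: Q = P_W / (2 * pi * n)
Step 1 — P_W = 4877.9 kW * 1000 = 4877900.0 W
Step 2 — 2 * pi * n = 2 * pi * 4.25 = 26.703538
Step 3 — Q = 4877900.0 / 26.703538 ≈ 182670 N·m (5 s.f.)

182670 N·m


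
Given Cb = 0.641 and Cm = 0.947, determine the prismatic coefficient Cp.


Formula: Cp = Cb / Cm
Substituting: Cp = 0.641 / 0.947
Result: Cp ≈ 0.67687 (5 s.f.)

0.67687


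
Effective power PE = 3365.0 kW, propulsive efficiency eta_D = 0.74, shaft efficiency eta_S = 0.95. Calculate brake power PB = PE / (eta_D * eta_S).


Formula: PB = PE / (eta_D * eta_S)
Step 1 — combined efficiency = eta_D * eta_S = 0.74 * 0.95 = 0.703
Step 2 — PB = 3365.0 / 0.703 ≈ 4786.6 kW (5 s.f.)

4786.6 kW


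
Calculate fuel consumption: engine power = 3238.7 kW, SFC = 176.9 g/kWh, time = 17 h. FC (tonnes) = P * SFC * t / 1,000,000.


Formula: FC (tonnes) = P * SFC * t / 1,000,000
Step 1 — P * SFC * t = 3238.7 * 176.9 * 17 = 9739742.51 g
Step 2 — FC (tonnes) = 9739742.51 / 1,000,000 ≈ 9.7397 tonnes (5 s.f.)

9.7397 tonnes


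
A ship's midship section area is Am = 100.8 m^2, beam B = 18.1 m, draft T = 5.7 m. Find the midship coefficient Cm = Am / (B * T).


Formula: Cm = Am / (B * T)
Step 1 — B * T = 18.1 * 5.7 = 103.17 m^2
Step 2 — Cm = 100.8 / 103.17 ≈ 0.97703 (5 s.f.)

0.97703


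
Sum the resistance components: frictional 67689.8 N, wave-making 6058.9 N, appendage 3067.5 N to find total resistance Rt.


Formula: Rt = Rf + Rw + Ra
Substituting: Rt = 67689.8 + 6058.9 + 3067.5
Result: Rt = 76816.2 N

76816.2 N


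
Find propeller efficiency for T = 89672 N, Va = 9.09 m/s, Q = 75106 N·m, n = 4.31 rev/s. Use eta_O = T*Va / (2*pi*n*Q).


Formula: eta = T * Va / (2 * pi * n * Q)
Step 1 — numerator = T * Va = 89672 * 9.09 = 815118.48
Step 2 — 2 * pi * n = 2 * pi * 4.31 = 27.080529
Step 3 — denominator = 27.080529 * 75106 = 2033910.21
Step 4 — eta = 815118.48 / 2033910.21 ≈ 0.40076 (5 s.f.)

0.40076


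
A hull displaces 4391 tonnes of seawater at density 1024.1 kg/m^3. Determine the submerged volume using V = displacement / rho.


Formula: V = mass / rho
Step 1 — convert tonnes to kg: 4391 t * 1000 = 4391000 kg
Step 2 — V = 4391000 / 1024.1 ≈ 4287.7 m^3 (5 s.f.)

4287.7 m^3


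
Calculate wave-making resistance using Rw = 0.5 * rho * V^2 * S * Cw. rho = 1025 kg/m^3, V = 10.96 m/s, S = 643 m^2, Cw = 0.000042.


Formula: Rw = 0.5 * rho * V^2 * S * Cw
Step 1 — V^2 = 10.96^2 = 120.1216
Step 2 — 0.5 * rho * V^2 = 0.5 * 1025 * 120.1216 = 61562.32
Step 3 — Rw = 61562.32 * 643 * 0.000042 ≈ 1662.6 N (5 s.f.)

1662.6 N


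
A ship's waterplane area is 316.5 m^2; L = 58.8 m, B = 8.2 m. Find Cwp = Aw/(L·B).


Formula: Cwp = Aw / (L * B)
Step 1 — L * B = 58.8 * 8.2 = 482.16 m^2
Step 2 — Cwp = 316.5 / 482.16 ≈ 0.65642 (5 s.f.)

0.65642


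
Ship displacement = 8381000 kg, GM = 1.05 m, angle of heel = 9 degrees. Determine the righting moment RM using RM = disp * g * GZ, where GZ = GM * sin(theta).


Formula: GZ = GM * sin(theta); RM = disp * g * GZ
Step 1 — GZ = 1.05 * sin(9°) = 1.05 * 0.156434 = 0.164256 m
Step 2 — RM = 8381000 * 9.81 * 0.164256 ≈ 13505000 N·m (5 s.f.)

13505000 N·m


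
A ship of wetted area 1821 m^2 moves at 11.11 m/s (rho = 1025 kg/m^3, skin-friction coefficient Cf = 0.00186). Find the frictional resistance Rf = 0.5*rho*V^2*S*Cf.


Formula: Rf = 0.5 * rho * V^2 * S * Cf
Step 1 — V^2 = 11.11^2 = 123.4321
Step 2 — 0.5 * rho * V^2 = 0.5 * 1025 * 123.4321 = 63258.95125
Step 3 — Rf = 63258.95125 * 1821 * 0.00186 ≈ 214260 N (5 s.f.)

214260 N


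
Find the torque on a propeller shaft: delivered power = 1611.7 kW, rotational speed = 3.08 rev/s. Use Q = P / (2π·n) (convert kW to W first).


Formula: Q = P_W / (2 * pi * n)
Step 1 — P_W = 1611.7 kW * 1000 = 1611700.0 W
Step 2 — 2 * pi * n = 2 * pi * 3.08 = 19.352211
Step 3 — Q = 1611700.0 / 19.352211 ≈ 83282 N·m (5 s.f.)

83282 N·m


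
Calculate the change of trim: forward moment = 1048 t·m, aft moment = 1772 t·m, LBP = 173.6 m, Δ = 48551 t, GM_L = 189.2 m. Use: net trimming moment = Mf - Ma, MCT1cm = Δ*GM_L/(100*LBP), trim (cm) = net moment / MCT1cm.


Formula: net trimming moment = Mf - Ma; MCT1cm = Δ*GM_L/(100*LBP); trim = net moment / MCT1cm
Step 1 — net trimming moment = 1048 - 1772 = -724 t·m
Step 2 — MCT1cm = 48551 * 189.2 / (100 * 173.6) = 529.1388 t·m/cm
Step 3 — trim = -724 / 529.1388 ≈ -1.3683 cm (5 s.f.)

-1.3683 cm


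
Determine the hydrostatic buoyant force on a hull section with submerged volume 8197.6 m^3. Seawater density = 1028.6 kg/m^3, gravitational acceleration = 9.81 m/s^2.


Formula: Fb = rho * g * V
Substituting: Fb = 1028.6 * 9.81 * 8197.6
Intermediate: 1028.6 * 9.81 = 10090.566
Result: Fb = 10090.566 * 8197.6 ≈ 82718000 N (5 s.f.)

82718000 N


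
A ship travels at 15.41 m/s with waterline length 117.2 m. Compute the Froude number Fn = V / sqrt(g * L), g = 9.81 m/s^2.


Formula: Fn = V / sqrt(g * L)
Step 1 — g * L = 9.81 * 117.2 = 1149.732
Step 2 — sqrt(g * L) = sqrt(1149.732) = 33.907698
Step 3 — Fn = 15.41 / 33.907698 ≈ 0.45447 (5 s.f.)

0.45447


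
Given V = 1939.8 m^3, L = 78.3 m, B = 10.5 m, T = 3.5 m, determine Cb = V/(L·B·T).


Formula: Cb = V / (L * B * T)
Step 1 — L * B * T = 78.3 * 10.5 * 3.5 = 2877.525 m^3
Step 2 — Cb = 1939.8 / 2877.525 ≈ 0.67412 (5 s.f.)

0.67412


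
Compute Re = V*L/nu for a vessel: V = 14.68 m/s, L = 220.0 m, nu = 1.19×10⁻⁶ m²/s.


Formula: Re = V * L / nu
Step 1 — V * L = 14.68 * 220.0 = 3229.6 m^2/s
Step 2 — Re = 3229.6 / 1.19e-6 = 2.71e+09

2.71e+09


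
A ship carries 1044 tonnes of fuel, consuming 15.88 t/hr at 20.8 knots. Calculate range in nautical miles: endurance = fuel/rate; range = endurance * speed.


Formula: endurance = fuel / rate; range = endurance * speed
Step 1 — endurance = 1044 / 15.88 = 65.7431 hours
Step 2 — range = 65.7431 * 20.8 ≈ 1367.5 nautical miles (5 s.f.)

1367.5 NM


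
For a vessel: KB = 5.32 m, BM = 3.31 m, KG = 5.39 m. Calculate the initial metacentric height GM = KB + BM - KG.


Formula: GM = KB + BM - KG
Step 1 — KM = KB + BM = 5.32 + 3.31 = 8.63 m
Step 2 — GM = KM - KG = 8.63 - 5.39 = 3.24 m

3.24 m


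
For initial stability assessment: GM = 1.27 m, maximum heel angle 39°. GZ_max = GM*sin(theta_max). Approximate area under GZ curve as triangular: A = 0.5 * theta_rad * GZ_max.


Formula: GZ_max = GM * sin(theta); Area = 0.5 * theta_rad * GZ_max
Step 1 — GZ_max = 1.27 * sin(39°) = 1.27 * 0.62932 = 0.799236 m
Step 2 — theta_rad = 39 * pi/180 = 0.680678 rad
Step 3 — Area = 0.5 * 0.680678 * 0.799236 ≈ 0.27201 m·rad (5 s.f.)

0.27201 m·rad


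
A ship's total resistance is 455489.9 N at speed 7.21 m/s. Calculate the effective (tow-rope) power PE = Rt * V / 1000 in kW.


Formula: PE = Rt * V / 1000 (kW)
Step 1 — PE (W) = 455489.9 * 7.21 = 3284082.179 W
Step 2 — PE (kW) = 3284082.179 / 1000 ≈ 3284.1 kW (5 s.f.)

3284.1 kW


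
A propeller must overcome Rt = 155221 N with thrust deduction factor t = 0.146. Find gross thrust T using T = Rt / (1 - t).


Formula: T = Rt / (1 - t)
Step 1 — (1 - t) = 1 - 0.146 = 0.854
Step 2 — T = 155221 / 0.854 ≈ 181760 N (5 s.f.)

181760 N


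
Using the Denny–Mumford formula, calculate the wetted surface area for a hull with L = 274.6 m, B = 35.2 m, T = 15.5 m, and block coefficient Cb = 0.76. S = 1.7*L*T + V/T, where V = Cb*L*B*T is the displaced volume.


Formula: S = 1.7*L*T + V/T with V = Cb*L*B*T, i.e. S = L * (1.7*T + Cb*B)
Step 1 — 1.7*T = 1.7 * 15.5 = 26.35 m
Step 2 — Cb*B = 0.76 * 35.2 = 26.752 m
Step 3 — 1.7*T + Cb*B = 26.35 + 26.752 = 53.102 m
Step 4 — S = 274.6 * 53.102 ≈ 14582 m^2 (5 s.f.)

14582 m^2


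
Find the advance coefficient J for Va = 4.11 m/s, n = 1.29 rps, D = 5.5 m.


Formula: J = Va / (n * D)
Step 1 — n * D = 1.29 * 5.5 = 7.095
Step 2 — J = 4.11 / 7.095 ≈ 0.57928 (5 s.f.)

0.57928


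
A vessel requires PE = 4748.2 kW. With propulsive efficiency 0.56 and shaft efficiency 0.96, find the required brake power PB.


Formula: PB = PE / (eta_D * eta_S)
Step 1 — combined efficiency = eta_D * eta_S = 0.56 * 0.96 = 0.5376
Step 2 — PB = 4748.2 / 0.5376 ≈ 8832.2 kW (5 s.f.)

8832.2 kW


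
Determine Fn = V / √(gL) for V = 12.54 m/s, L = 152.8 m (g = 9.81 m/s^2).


Formula: Fn = V / sqrt(g * L)
Step 1 — g * L = 9.81 * 152.8 = 1498.968
Step 2 — sqrt(g * L) = sqrt(1498.968) = 38.716508
Step 3 — Fn = 12.54 / 38.716508 ≈ 0.32389 (5 s.f.)

0.32389


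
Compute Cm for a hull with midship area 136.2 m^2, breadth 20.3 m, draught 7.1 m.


Formula: Cm = Am / (B * T)
Step 1 — B * T = 20.3 * 7.1 = 144.13 m^2
Step 2 — Cm = 136.2 / 144.13 ≈ 0.94498 (5 s.f.)

0.94498


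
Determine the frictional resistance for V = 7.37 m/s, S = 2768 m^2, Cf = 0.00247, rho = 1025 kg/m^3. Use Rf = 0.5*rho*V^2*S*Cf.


Formula: Rf = 0.5 * rho * V^2 * S * Cf
Step 1 — V^2 = 7.37^2 = 54.3169
Step 2 — 0.5 * rho * V^2 = 0.5 * 1025 * 54.3169 = 27837.41125
Step 3 — Rf = 27837.41125 * 2768 * 0.00247 ≈ 190320 N (5 s.f.)

190320 N


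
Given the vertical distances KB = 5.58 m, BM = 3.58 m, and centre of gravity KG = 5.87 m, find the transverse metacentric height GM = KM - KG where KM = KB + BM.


Formula: GM = KB + BM - KG
Step 1 — KM = KB + BM = 5.58 + 3.58 = 9.16 m
Step 2 — GM = KM - KG = 9.16 - 5.87 = 3.29 m

3.29 m


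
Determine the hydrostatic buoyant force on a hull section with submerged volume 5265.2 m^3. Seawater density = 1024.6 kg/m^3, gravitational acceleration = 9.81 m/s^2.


Formula: Fb = rho * g * V
Substituting: Fb = 1024.6 * 9.81 * 5265.2
Intermediate: 1024.6 * 9.81 = 10051.326
Result: Fb = 10051.326 * 5265.2 ≈ 52922000 N (5 s.f.)

52922000 N


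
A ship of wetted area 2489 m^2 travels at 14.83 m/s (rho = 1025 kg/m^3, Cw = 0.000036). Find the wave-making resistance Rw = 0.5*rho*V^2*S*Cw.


Formula: Rw = 0.5 * rho * V^2 * S * Cw
Step 1 — V^2 = 14.83^2 = 219.9289
Step 2 — 0.5 * rho * V^2 = 0.5 * 1025 * 219.9289 = 112713.56125
Step 3 — Rw = 112713.56125 * 2489 * 0.000036 ≈ 10100 N (5 s.f.)

10100 N


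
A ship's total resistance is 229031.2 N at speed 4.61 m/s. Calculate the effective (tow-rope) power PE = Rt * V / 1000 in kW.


Formula: PE = Rt * V / 1000 (kW)
Step 1 — PE (W) = 229031.2 * 4.61 = 1055833.832 W
Step 2 — PE (kW) = 1055833.832 / 1000 ≈ 1055.8 kW (5 s.f.)

1055.8 kW


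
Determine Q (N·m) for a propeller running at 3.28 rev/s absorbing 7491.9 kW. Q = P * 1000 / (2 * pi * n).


Formula: Q = P_W / (2 * pi * n)
Step 1 — P_W = 7491.9 kW * 1000 = 7491900.0 W
Step 2 — 2 * pi * n = 2 * pi * 3.28 = 20.608848
Step 3 — Q = 7491900.0 / 20.608848 ≈ 363530 N·m (5 s.f.)

363530 N·m


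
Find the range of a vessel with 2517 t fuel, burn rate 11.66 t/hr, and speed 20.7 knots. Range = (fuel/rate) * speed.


Formula: endurance = fuel / rate; range = endurance * speed
Step 1 — endurance = 2517 / 11.66 = 215.8662 hours
Step 2 — range = 215.8662 * 20.7 ≈ 4468.4 nautical miles (5 s.f.)

4468.4 NM


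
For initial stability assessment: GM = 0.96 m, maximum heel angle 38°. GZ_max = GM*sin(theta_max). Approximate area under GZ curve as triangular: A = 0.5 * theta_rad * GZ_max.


Formula: GZ_max = GM * sin(theta); Area = 0.5 * theta_rad * GZ_max
Step 1 — GZ_max = 0.96 * sin(38°) = 0.96 * 0.615661 = 0.591035 m
Step 2 — theta_rad = 38 * pi/180 = 0.663225 rad
Step 3 — Area = 0.5 * 0.663225 * 0.591035 ≈ 0.19599 m·rad (5 s.f.)

0.19599 m·rad


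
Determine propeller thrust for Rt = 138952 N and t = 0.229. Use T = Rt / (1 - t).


Formula: T = Rt / (1 - t)
Step 1 — (1 - t) = 1 - 0.229 = 0.771
Step 2 — T = 138952 / 0.771 ≈ 180220 N (5 s.f.)

180220 N


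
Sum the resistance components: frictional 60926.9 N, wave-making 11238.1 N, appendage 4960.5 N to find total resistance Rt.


Formula: Rt = Rf + Rw + Ra
Substituting: Rt = 60926.9 + 11238.1 + 4960.5
Result: Rt = 77125.5 N

77125.5 N


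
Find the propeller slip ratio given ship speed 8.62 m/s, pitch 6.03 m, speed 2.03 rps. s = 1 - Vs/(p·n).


Formula: s = 1 - Vs / (p * n)
Step 1 — p * n = 6.03 * 2.03 = 12.2409
Step 2 — Vs / (p*n) = 8.62 / 12.2409 = 0.704197 (6 d.p.)
Step 3 — s = 1 - 0.704197 = 0.295803

0.295803


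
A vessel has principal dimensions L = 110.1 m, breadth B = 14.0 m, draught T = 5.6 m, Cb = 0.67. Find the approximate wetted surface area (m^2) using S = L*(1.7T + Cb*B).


Formula: S = 1.7*L*T + V/T with V = Cb*L*B*T, i.e. S = L * (1.7*T + Cb*B)
Step 1 — 1.7*T = 1.7 * 5.6 = 9.52 m
Step 2 — Cb*B = 0.67 * 14.0 = 9.38 m
Step 3 — 1.7*T + Cb*B = 9.52 + 9.38 = 18.9 m
Step 4 — S = 110.1 * 18.9 ≈ 2080.9 m^2 (5 s.f.)

2080.9 m^2


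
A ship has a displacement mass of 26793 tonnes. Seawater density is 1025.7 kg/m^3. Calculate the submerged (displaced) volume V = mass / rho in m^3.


Formula: V = mass / rho
Step 1 — convert tonnes to kg: 26793 t * 1000 = 26793000 kg
Step 2 — V = 26793000 / 1025.7 ≈ 26122 m^3 (5 s.f.)

26122 m^3


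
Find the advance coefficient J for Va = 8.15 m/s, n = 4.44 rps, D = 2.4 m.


Formula: J = Va / (n * D)
Step 1 — n * D = 4.44 * 2.4 = 10.656
Step 2 — J = 8.15 / 10.656 ≈ 0.76483 (5 s.f.)

0.76483


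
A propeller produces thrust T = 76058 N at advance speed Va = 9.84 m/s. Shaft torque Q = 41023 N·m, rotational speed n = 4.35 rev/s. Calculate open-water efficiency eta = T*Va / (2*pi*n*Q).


Formula: eta = T * Va / (2 * pi * n * Q)
Step 1 — numerator = T * Va = 76058 * 9.84 = 748410.72
Step 2 — 2 * pi * n = 2 * pi * 4.35 = 27.331856
Step 3 — denominator = 27.331856 * 41023 = 1121234.73
Step 4 — eta = 748410.72 / 1121234.73 ≈ 0.66749 (5 s.f.)

0.66749


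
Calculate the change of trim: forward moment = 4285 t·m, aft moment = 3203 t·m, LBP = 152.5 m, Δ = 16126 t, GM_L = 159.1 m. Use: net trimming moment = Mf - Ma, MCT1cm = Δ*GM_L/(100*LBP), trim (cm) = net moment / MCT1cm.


Formula: net trimming moment = Mf - Ma; MCT1cm = Δ*GM_L/(100*LBP); trim = net moment / MCT1cm
Step 1 — net trimming moment = 4285 - 3203 = 1082 t·m
Step 2 — MCT1cm = 16126 * 159.1 / (100 * 152.5) = 168.2391 t·m/cm
Step 3 — trim = 1082 / 168.2391 ≈ 6.4313 cm (5 s.f.)

6.4313 cm


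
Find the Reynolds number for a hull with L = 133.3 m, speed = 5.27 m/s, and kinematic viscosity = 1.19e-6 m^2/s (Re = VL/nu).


Formula: Re = V * L / nu
Step 1 — V * L = 5.27 * 133.3 = 702.491 m^2/s
Step 2 — Re = 702.491 / 1.19e-6 = 5.90e+08

5.90e+08


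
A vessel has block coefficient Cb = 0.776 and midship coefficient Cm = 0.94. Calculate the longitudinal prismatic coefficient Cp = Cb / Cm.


Formula: Cp = Cb / Cm
Substituting: Cp = 0.776 / 0.94
Result: Cp ≈ 0.82553 (5 s.f.)

0.82553


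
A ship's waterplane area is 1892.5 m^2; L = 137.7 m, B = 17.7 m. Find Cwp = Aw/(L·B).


Formula: Cwp = Aw / (L * B)
Step 1 — L * B = 137.7 * 17.7 = 2437.29 m^2
Step 2 — Cwp = 1892.5 / 2437.29 ≈ 0.77648 (5 s.f.)

0.77648


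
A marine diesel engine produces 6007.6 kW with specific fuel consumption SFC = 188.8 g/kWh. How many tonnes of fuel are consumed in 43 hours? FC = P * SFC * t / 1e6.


Formula: FC (tonnes) = P * SFC * t / 1,000,000
Step 1 — P * SFC * t = 6007.6 * 188.8 * 43 = 48772099.84 g
Step 2 — FC (tonnes) = 48772099.84 / 1,000,000 ≈ 48.772 tonnes (5 s.f.)

48.772 tonnes


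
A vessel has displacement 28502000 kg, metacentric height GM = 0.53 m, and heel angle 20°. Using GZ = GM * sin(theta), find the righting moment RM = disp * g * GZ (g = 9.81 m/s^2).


Formula: GZ = GM * sin(theta); RM = disp * g * GZ
Step 1 — GZ = 0.53 * sin(20°) = 0.53 * 0.34202 = 0.181271 m
Step 2 — RM = 28502000 * 9.81 * 0.181271 ≈ 50684000 N·m (5 s.f.)

50684000 N·m


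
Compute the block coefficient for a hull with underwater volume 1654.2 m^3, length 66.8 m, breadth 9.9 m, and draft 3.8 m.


Formula: Cb = V / (L * B * T)
Step 1 — L * B * T = 66.8 * 9.9 * 3.8 = 2513.016 m^3
Step 2 — Cb = 1654.2 / 2513.016 ≈ 0.65825 (5 s.f.)

0.65825


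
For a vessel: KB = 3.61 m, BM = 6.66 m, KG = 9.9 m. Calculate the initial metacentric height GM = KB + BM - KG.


Formula: GM = KB + BM - KG
Step 1 — KM = KB + BM = 3.61 + 6.66 = 10.27 m
Step 2 — GM = KM - KG = 10.27 - 9.9 = 0.37 m

0.37 m


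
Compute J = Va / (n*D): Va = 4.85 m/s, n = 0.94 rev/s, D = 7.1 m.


Formula: J = Va / (n * D)
Step 1 — n * D = 0.94 * 7.1 = 6.674
Step 2 — J = 4.85 / 6.674 ≈ 0.72670 (5 s.f.)

0.72670


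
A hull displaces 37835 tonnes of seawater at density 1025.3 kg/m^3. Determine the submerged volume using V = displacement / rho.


Formula: V = mass / rho
Step 1 — convert tonnes to kg: 37835 t * 1000 = 37835000 kg
Step 2 — V = 37835000 / 1025.3 ≈ 36901 m^3 (5 s.f.)

36901 m^3


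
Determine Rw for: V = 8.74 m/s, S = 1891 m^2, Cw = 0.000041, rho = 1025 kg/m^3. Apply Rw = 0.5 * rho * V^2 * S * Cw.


Formula: Rw = 0.5 * rho * V^2 * S * Cw
Step 1 — V^2 = 8.74^2 = 76.3876
Step 2 — 0.5 * rho * V^2 = 0.5 * 1025 * 76.3876 = 39148.645
Step 3 — Rw = 39148.645 * 1891 * 0.000041 ≈ 3035.2 N (5 s.f.)

3035.2 N


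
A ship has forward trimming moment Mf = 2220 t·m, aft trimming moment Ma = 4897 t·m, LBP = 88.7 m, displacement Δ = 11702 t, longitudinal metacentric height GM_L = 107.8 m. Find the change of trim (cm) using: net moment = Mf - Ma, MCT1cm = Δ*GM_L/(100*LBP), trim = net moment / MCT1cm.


Formula: net trimming moment = Mf - Ma; MCT1cm = Δ*GM_L/(100*LBP); trim = net moment / MCT1cm
Step 1 — net trimming moment = 2220 - 4897 = -2677 t·m
Step 2 — MCT1cm = 11702 * 107.8 / (100 * 88.7) = 142.2182 t·m/cm
Step 3 — trim = -2677 / 142.2182 ≈ -18.823 cm (5 s.f.)

-18.823 cm


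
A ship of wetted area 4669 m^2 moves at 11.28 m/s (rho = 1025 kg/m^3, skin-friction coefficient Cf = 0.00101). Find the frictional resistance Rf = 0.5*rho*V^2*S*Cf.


Formula: Rf = 0.5 * rho * V^2 * S * Cf
Step 1 — V^2 = 11.28^2 = 127.2384
Step 2 — 0.5 * rho * V^2 = 0.5 * 1025 * 127.2384 = 65209.68
Step 3 — Rf = 65209.68 * 4669 * 0.00101 ≈ 307510 N (5 s.f.)

307510 N


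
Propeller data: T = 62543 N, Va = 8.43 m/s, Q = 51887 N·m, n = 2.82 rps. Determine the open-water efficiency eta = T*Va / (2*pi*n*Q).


Formula: eta = T * Va / (2 * pi * n * Q)
Step 1 — numerator = T * Va = 62543 * 8.43 = 527237.49
Step 2 — 2 * pi * n = 2 * pi * 2.82 = 17.718583
Step 3 — denominator = 17.718583 * 51887 = 919364.12
Step 4 — eta = 527237.49 / 919364.12 ≈ 0.57348 (5 s.f.)

0.57348


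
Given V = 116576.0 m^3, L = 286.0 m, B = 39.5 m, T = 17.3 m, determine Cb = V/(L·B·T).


Formula: Cb = V / (L * B * T)
Step 1 — L * B * T = 286.0 * 39.5 * 17.3 = 195438.1 m^3
Step 2 — Cb = 116576.0 / 195438.1 ≈ 0.59649 (5 s.f.)

0.59649


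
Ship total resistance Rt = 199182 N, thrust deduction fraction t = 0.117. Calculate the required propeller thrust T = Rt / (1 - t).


Formula: T = Rt / (1 - t)
Step 1 — (1 - t) = 1 - 0.117 = 0.883
Step 2 — T = 199182 / 0.883 ≈ 225570 N (5 s.f.)

225570 N


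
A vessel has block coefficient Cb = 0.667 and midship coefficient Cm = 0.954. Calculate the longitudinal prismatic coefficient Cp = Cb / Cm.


Formula: Cp = Cb / Cm
Substituting: Cp = 0.667 / 0.954
Result: Cp ≈ 0.69916 (5 s.f.)

0.69916


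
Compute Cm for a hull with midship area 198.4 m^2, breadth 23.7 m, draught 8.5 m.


Formula: Cm = Am / (B * T)
Step 1 — B * T = 23.7 * 8.5 = 201.45 m^2
Step 2 — Cm = 198.4 / 201.45 ≈ 0.98486 (5 s.f.)

0.98486


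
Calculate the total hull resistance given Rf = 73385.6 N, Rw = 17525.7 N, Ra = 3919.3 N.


Formula: Rt = Rf + Rw + Ra
Substituting: Rt = 73385.6 + 17525.7 + 3919.3
Result: Rt = 94830.6 N

94830.6 N


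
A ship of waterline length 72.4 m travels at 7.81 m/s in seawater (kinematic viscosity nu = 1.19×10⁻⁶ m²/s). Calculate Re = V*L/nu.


Formula: Re = V * L / nu
Step 1 — V * L = 7.81 * 72.4 = 565.444 m^2/s
Step 2 — Re = 565.444 / 1.19e-6 = 4.75e+08

4.75e+08


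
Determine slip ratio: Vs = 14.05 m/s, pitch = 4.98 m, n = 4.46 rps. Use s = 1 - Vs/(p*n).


Formula: s = 1 - Vs / (p * n)
Step 1 — p * n = 4.98 * 4.46 = 22.2108
Step 2 — Vs / (p*n) = 14.05 / 22.2108 = 0.632575 (6 d.p.)
Step 3 — s = 1 - 0.632575 = 0.367425

0.367425


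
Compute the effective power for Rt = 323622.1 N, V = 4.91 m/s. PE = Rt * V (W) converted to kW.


Formula: PE = Rt * V / 1000 (kW)
Step 1 — PE (W) = 323622.1 * 4.91 = 1588984.511 W
Step 2 — PE (kW) = 1588984.511 / 1000 ≈ 1589.0 kW (5 s.f.)

1589.0 kW


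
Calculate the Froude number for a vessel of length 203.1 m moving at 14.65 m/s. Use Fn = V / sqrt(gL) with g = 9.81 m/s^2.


Formula: Fn = V / sqrt(g * L)
Step 1 — g * L = 9.81 * 203.1 = 1992.411
Step 2 — sqrt(g * L) = sqrt(1992.411) = 44.636431
Step 3 — Fn = 14.65 / 44.636431 ≈ 0.32821 (5 s.f.)

0.32821


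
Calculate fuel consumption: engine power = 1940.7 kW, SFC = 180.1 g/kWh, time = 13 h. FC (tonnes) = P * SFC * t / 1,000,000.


Formula: FC (tonnes) = P * SFC * t / 1,000,000
Step 1 — P * SFC * t = 1940.7 * 180.1 * 13 = 4543760.91 g
Step 2 — FC (tonnes) = 4543760.91 / 1,000,000 ≈ 4.5438 tonnes (5 s.f.)

4.5438 tonnes


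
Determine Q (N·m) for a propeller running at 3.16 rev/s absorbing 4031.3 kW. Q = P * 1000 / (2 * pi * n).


Formula: Q = P_W / (2 * pi * n)
Step 1 — P_W = 4031.3 kW * 1000 = 4031300.0 W
Step 2 — 2 * pi * n = 2 * pi * 3.16 = 19.854866
Step 3 — Q = 4031300.0 / 19.854866 ≈ 203040 N·m (5 s.f.)

203040 N·m


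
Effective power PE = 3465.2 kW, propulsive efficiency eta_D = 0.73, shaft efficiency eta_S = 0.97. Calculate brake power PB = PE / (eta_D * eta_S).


Formula: PB = PE / (eta_D * eta_S)
Step 1 — combined efficiency = eta_D * eta_S = 0.73 * 0.97 = 0.7081
Step 2 — PB = 3465.2 / 0.7081 ≈ 4893.7 kW (5 s.f.)

4893.7 kW


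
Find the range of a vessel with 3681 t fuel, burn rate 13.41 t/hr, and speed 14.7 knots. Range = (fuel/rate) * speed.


Formula: endurance = fuel / rate; range = endurance * speed
Step 1 — endurance = 3681 / 13.41 = 274.4966 hours
Step 2 — range = 274.4966 * 14.7 ≈ 4035.1 nautical miles (5 s.f.)

4035.1 NM


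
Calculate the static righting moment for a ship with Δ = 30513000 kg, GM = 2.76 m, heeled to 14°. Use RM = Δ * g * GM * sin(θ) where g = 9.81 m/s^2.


Formula: GZ = GM * sin(theta); RM = disp * g * GZ
Step 1 — GZ = 2.76 * sin(14°) = 2.76 * 0.241922 = 0.667705 m
Step 2 — RM = 30513000 * 9.81 * 0.667705 ≈ 199870000 N·m (5 s.f.)

199870000 N·m


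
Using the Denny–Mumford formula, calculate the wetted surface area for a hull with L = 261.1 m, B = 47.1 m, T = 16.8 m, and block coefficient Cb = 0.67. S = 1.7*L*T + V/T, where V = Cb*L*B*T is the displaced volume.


Formula: S = 1.7*L*T + V/T with V = Cb*L*B*T, i.e. S = L * (1.7*T + Cb*B)
Step 1 — 1.7*T = 1.7 * 16.8 = 28.56 m
Step 2 — Cb*B = 0.67 * 47.1 = 31.557 m
Step 3 — 1.7*T + Cb*B = 28.56 + 31.557 = 60.117 m
Step 4 — S = 261.1 * 60.117 ≈ 15697 m^2 (5 s.f.)

15697 m^2


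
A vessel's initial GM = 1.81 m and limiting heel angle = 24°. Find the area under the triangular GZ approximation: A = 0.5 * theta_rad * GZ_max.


Formula: GZ_max = GM * sin(theta); Area = 0.5 * theta_rad * GZ_max
Step 1 — GZ_max = 1.81 * sin(24°) = 1.81 * 0.406737 = 0.736194 m
Step 2 — theta_rad = 24 * pi/180 = 0.418879 rad
Step 3 — Area = 0.5 * 0.418879 * 0.736194 ≈ 0.15419 m·rad (5 s.f.)

0.15419 m·rad


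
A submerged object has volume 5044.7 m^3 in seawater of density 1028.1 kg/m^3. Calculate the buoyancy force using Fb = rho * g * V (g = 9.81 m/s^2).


Formula: Fb = rho * g * V
Substituting: Fb = 1028.1 * 9.81 * 5044.7
Intermediate: 1028.1 * 9.81 = 10085.661
Result: Fb = 10085.661 * 5044.7 ≈ 50879000 N (5 s.f.)

50879000 N


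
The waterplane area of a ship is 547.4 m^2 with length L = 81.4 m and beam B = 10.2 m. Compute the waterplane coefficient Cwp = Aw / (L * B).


Formula: Cwp = Aw / (L * B)
Step 1 — L * B = 81.4 * 10.2 = 830.28 m^2
Step 2 — Cwp = 547.4 / 830.28 ≈ 0.65930 (5 s.f.)

0.65930


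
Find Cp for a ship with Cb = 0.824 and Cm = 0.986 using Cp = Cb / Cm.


Formula: Cp = Cb / Cm
Substituting: Cp = 0.824 / 0.986
Result: Cp ≈ 0.83570 (5 s.f.)

0.83570


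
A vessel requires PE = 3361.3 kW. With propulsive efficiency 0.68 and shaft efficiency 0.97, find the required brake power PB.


Formula: PB = PE / (eta_D * eta_S)
Step 1 — combined efficiency = eta_D * eta_S = 0.68 * 0.97 = 0.6596
Step 2 — PB = 3361.3 / 0.6596 ≈ 5096.0 kW (5 s.f.)

5096.0 kW


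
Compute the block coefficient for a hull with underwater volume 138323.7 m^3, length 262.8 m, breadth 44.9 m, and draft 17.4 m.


Formula: Cb = V / (L * B * T)
Step 1 — L * B * T = 262.8 * 44.9 * 17.4 = 205315.128 m^3
Step 2 — Cb = 138323.7 / 205315.128 ≈ 0.67371 (5 s.f.)

0.67371


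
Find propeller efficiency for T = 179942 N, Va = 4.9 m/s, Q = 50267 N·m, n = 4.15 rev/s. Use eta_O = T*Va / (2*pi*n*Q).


Formula: eta = T * Va / (2 * pi * n * Q)
Step 1 — numerator = T * Va = 179942 * 4.9 = 881715.8
Step 2 — 2 * pi * n = 2 * pi * 4.15 = 26.075219
Step 3 — denominator = 26.075219 * 50267 = 1310723.03
Step 4 — eta = 881715.8 / 1310723.03 ≈ 0.67269 (5 s.f.)

0.67269
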